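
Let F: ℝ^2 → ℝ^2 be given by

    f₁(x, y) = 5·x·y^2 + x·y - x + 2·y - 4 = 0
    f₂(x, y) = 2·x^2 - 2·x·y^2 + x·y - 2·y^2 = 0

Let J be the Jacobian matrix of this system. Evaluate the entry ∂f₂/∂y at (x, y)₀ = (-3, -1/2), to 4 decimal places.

-7.0000

∂f₂/∂y = -4·x·y + x - 4·y.
At (-3, -1/2) this is -7.0000.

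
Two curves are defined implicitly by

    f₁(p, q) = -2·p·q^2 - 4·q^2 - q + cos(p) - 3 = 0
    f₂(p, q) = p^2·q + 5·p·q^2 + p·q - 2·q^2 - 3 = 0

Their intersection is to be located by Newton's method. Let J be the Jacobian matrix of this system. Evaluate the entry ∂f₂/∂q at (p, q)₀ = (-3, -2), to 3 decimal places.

74.000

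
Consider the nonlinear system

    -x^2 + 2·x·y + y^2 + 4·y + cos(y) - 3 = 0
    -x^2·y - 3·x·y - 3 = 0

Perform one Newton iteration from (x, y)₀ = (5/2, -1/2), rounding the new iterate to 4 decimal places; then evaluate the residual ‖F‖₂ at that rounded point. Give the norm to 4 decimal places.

At (5/2, -1/2): F = (-12.622417, 3.8750).
Jacobian J = [[-2·x + 2·y, 2·x + 2·y - sin(y) + 4], [-2·x·y - 3·y, -x^2 - 3·x]].
At the point, J = [[-6.0000, 8.479426], [4.0000, -13.7500]] (det J = 48.582298).
Solving J·Δ = −F gives Δ = (-2.8961, -0.5607).
Then the next iterate is (x, y)₁ = (-0.3961, -1.0607).
Re-evaluating at (-0.3961, -1.0607): F = (-4.946063, -4.094011), so ‖F‖₂ = 6.4206.

6.4206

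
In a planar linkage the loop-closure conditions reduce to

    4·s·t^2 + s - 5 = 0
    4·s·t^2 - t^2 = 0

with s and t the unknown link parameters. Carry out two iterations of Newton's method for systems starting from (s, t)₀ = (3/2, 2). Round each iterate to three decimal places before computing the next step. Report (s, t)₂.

(0.224, 2.187)

At (3/2, 2): F = (20.500, 20.000).
Jacobian J = [[4·t^2 + 1, 8·s·t], [4·t^2, 8·s·t - 2·t]].
At the point, J = [[17.000, 24.000], [16.000, 20.000]] (det J = -44.000).
Solving J·Δ = −F gives Δ = (-1.591, 0.273).
Then the next iterate is (s, t)₁ = (-0.091, 2.273).
Round to (-0.091, 2.273) and repeat: F = (-6.97162, -7.04715), J = [[21.66612, -1.65474], [20.66612, -6.20074]].
Δ = (0.315, -0.086), so (s, t)₂ = (0.224, 2.187).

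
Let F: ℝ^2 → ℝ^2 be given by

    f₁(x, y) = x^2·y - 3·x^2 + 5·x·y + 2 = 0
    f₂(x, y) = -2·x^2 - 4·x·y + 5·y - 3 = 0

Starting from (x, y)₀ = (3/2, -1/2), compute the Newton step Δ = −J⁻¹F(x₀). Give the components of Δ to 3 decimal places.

(-1.498, -1.010)

At (3/2, -1/2): F = (-9.625, -7.000).
Jacobian J = [[2·x·y - 6·x + 5·y, x^2 + 5·x], [-4·x - 4·y, -4·x + 5]].
At the point, J = [[-13.000, 9.750], [-4.000, -1.000]] (det J = 52.000).
Solving J·Δ = −F gives Δ = (-1.498, -1.010).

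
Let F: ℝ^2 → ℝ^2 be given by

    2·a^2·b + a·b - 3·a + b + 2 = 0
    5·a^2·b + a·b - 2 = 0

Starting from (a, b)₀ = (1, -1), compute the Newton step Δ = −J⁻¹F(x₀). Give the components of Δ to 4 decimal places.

At (1, -1): F = (-5.0000, -8.0000).
Jacobian J = [[4·a·b + b - 3, 2·a^2 + a + 1], [10·a·b + b, 5·a^2 + a]].
At the point, J = [[-8.0000, 4.0000], [-11.0000, 6.0000]] (det J = -4.0000).
Solving J·Δ = −F gives Δ = (0.5000, 2.2500).

(0.5000, 2.2500)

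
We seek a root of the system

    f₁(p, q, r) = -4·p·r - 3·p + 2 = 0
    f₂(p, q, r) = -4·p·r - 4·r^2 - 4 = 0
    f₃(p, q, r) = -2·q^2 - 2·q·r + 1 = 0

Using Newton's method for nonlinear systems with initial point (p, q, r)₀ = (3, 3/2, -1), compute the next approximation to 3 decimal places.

(2.364, 1.102, -0.636)

At (3, 3/2, -1): F = (5.000, 4.000, -0.500).
Jacobian J = [[-4·r - 3, 0, -4·p], [-4·r, 0, -4·p - 8·r], [0, -4·q - 2·r, -2·q]].
At the point, J = [[1.000, 0.000, -12.000], [4.000, 0.000, -4.000], [0.000, -4.000, -3.000]] (det J = 176.000).
Solving J·Δ = −F gives Δ = (-0.636, -0.398, 0.364).
Then the next iterate is (p, q, r)₁ = (2.364, 1.102, -0.636).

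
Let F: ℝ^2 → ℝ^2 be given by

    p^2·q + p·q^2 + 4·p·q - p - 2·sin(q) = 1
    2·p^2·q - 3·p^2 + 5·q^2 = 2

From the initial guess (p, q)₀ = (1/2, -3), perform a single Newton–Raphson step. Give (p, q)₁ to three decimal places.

(0.260, -1.545)

At (1/2, -3): F = (-3.46776, 40.750).
Jacobian J = [[2·p·q + q^2 + 4·q - 1, p^2 + 2·p·q + 4·p - 2·cos(q)], [4·p·q - 6·p, 2·p^2 + 10·q]].
At the point, J = [[-7.000, 1.22998], [-9.000, -29.500]] (det J = 217.56986).
Solving J·Δ = −F gives Δ = (-0.240, 1.455).
Then the next iterate is (p, q)₁ = (0.260, -1.545).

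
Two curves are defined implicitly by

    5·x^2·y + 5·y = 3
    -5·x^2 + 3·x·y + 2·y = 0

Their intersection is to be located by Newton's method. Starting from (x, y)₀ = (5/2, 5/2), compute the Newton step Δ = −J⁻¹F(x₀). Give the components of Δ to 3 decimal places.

At (5/2, 5/2): F = (87.625, -7.500).
Jacobian J = [[10·x·y, 5·x^2 + 5], [-10·x + 3·y, 3·x + 2]].
At the point, J = [[62.500, 36.250], [-17.500, 9.500]] (det J = 1228.125).
Solving J·Δ = −F gives Δ = (-0.899, -0.867).

(-0.899, -0.867)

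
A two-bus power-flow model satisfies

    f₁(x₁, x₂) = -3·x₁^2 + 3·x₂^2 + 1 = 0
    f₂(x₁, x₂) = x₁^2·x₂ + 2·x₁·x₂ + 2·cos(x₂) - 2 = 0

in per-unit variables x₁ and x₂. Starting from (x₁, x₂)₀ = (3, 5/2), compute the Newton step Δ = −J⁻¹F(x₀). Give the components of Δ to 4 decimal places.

(-1.1095, -0.8481)

At (3, 5/2): F = (-7.2500, 33.897713).
Jacobian J = [[-6·x₁, 6·x₂], [2·x₁·x₂ + 2·x₂, x₁^2 + 2·x₁ - 2·sin(x₂)]].
At the point, J = [[-18.0000, 15.0000], [20.0000, 13.803056]] (det J = -548.455003).
Solving J·Δ = −F gives Δ = (-1.1095, -0.8481).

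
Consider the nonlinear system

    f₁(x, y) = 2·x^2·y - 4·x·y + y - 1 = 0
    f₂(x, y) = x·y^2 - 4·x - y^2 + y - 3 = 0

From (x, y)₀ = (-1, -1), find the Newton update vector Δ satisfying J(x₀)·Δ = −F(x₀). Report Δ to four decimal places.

At (-1, -1): F = (-8.0000, -2.0000).
Jacobian J = [[4·x·y - 4·y, 2·x^2 - 4·x + 1], [y^2 - 4, 2·x·y - 2·y + 1]].
At the point, J = [[8.0000, 7.0000], [-3.0000, 5.0000]] (det J = 61.0000).
Solving J·Δ = −F gives Δ = (0.4262, 0.6557).

(0.4262, 0.6557)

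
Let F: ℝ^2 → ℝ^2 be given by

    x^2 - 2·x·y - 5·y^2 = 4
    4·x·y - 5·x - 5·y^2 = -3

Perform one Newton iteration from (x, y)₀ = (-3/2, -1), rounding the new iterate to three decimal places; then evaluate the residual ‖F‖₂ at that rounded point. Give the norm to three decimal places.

4.478

At (-3/2, -1): F = (-9.750, 11.500).
Jacobian J = [[2·x - 2·y, -2·x - 10·y], [4·y - 5, 4·x - 10·y]].
At the point, J = [[-1.000, 13.000], [-9.000, 4.000]] (det J = 113.000).
Solving J·Δ = −F gives Δ = (1.668, 0.878).
Then the next iterate is (x, y)₁ = (0.168, -0.122).
Re-evaluating at (0.168, -0.122): F = (-4.00520, 2.00360), so ‖F‖₂ = 4.478.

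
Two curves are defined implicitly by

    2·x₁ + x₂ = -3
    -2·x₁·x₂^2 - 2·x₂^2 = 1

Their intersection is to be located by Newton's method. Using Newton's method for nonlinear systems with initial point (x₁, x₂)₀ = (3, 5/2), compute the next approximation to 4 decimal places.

(-3.0593, 3.1185)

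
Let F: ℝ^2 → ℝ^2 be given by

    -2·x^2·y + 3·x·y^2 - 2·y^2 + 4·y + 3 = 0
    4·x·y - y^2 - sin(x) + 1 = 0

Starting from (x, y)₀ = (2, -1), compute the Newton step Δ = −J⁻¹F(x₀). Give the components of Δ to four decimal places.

(-0.0461, 0.8744)

At (2, -1): F = (11.0000, -8.909297).
Jacobian J = [[-4·x·y + 3·y^2, -2·x^2 + 6·x·y - 4·y + 4], [4·y - cos(x), 4·x - 2·y]].
At the point, J = [[11.0000, -12.0000], [-3.583853, 10.0000]] (det J = 66.993762).
Solving J·Δ = −F gives Δ = (-0.0461, 0.8744).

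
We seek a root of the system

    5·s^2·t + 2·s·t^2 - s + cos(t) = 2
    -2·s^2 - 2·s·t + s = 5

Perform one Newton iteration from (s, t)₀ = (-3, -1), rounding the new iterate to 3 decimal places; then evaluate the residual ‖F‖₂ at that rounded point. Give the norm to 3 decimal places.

At (-3, -1): F = (-49.45970, -32.000).
Jacobian J = [[10·s·t + 2·t^2 - 1, 5·s^2 + 4·s·t - sin(t)], [-4·s - 2·t + 1, -2·s]].
At the point, J = [[31.000, 57.84147], [15.000, 6.000]] (det J = -681.62206).
Solving J·Δ = −F gives Δ = (2.280, -0.367).
Then the next iterate is (s, t)₁ = (-0.720, -1.367).
Re-evaluating at (-0.720, -1.367): F = (-7.31179, -8.72528), so ‖F‖₂ = 11.384.

11.384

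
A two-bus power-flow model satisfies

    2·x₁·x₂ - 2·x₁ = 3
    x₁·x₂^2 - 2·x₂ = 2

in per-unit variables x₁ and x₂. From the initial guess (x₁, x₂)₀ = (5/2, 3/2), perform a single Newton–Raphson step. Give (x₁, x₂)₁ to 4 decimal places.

At (5/2, 3/2): F = (-0.5000, 0.6250).
Jacobian J = [[2·x₂ - 2, 2·x₁], [x₂^2, 2·x₁·x₂ - 2]].
At the point, J = [[1.0000, 5.0000], [2.2500, 5.5000]] (det J = -5.7500).
Solving J·Δ = −F gives Δ = (-1.0217, 0.3043).
Then the next iterate is (x₁, x₂)₁ = (1.4783, 1.8043).

(1.4783, 1.8043)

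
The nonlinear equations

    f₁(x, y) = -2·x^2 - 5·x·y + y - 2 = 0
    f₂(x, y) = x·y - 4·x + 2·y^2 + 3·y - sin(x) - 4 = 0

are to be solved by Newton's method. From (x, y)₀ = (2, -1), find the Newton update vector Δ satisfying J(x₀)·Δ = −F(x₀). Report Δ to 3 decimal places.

(-3.258, 0.975)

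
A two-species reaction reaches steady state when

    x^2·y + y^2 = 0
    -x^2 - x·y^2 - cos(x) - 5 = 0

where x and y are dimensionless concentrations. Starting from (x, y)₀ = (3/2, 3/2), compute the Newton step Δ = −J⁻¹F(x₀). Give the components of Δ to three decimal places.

At (3/2, 3/2): F = (5.625, -10.69574).
Jacobian J = [[2·x·y, x^2 + 2·y], [-2·x - y^2 + sin(x), -2·x·y]].
At the point, J = [[4.500, 5.250], [-4.25251, -4.500]] (det J = 2.07565).
Solving J·Δ = −F gives Δ = (-14.858, 11.664).

(-14.858, 11.664)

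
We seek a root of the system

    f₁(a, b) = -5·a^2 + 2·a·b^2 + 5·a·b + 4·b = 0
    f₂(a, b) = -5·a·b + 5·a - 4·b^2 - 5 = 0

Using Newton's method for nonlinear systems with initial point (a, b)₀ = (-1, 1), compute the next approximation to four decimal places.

At (-1, 1): F = (-8.0000, -9.0000).
Jacobian J = [[-10·a + 2·b^2 + 5·b, 4·a·b + 5·a + 4], [-5·b + 5, -5·a - 8·b]].
At the point, J = [[17.0000, -5.0000], [0.0000, -3.0000]] (det J = -51.0000).
Solving J·Δ = −F gives Δ = (-0.4118, -3.0000).
Then the next iterate is (a, b)₁ = (-1.4118, -2.0000).

(-1.4118, -2.0000)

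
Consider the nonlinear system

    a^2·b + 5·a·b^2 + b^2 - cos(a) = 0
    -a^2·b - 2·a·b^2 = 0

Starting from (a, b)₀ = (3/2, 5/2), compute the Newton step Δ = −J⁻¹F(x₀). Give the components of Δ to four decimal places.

At (3/2, 5/2): F = (58.679263, -24.3750).
Jacobian J = [[2·a·b + 5·b^2 + sin(a), a^2 + 10·a·b + 2·b], [-2·a·b - 2·b^2, -a^2 - 4·a·b]].
At the point, J = [[39.747495, 44.7500], [-20.0000, -17.2500]] (det J = 209.355711).
Solving J·Δ = −F gives Δ = (-0.3753, -0.9780).

(-0.3753, -0.9780)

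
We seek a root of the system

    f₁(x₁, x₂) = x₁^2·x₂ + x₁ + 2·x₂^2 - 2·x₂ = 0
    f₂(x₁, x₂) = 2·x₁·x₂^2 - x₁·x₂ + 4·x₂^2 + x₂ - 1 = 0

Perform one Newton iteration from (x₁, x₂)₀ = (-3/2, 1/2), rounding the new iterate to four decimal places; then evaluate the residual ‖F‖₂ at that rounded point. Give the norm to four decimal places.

1.0922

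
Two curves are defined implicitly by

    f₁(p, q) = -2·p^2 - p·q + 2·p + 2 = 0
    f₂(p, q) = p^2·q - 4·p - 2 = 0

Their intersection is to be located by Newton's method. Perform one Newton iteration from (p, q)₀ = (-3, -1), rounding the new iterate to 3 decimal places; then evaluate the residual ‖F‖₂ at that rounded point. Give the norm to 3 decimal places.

5.400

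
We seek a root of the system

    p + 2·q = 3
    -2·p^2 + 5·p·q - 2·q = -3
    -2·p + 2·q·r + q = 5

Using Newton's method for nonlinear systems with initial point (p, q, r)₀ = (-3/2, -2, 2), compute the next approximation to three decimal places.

At (-3/2, -2, 2): F = (-8.500, 17.500, -12.000).
Jacobian J = [[1, 2, 0], [-4·p + 5·q, 5·p - 2, 0], [-2, 2·r + 1, 2·q]].
At the point, J = [[1.000, 2.000, 0.000], [-4.000, -9.500, 0.000], [-2.000, 5.000, -4.000]] (det J = 6.000).
Solving J·Δ = −F gives Δ = (30.500, -11.000, -32.000).
Then the next iterate is (p, q, r)₁ = (29.000, -13.000, -30.000).

(29.000, -13.000, -30.000)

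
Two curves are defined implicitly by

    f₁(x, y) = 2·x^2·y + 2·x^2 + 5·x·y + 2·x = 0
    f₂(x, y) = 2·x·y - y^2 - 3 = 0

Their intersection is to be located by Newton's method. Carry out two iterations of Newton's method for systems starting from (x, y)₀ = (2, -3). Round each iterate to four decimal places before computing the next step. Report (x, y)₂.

At (2, -3): F = (-42.0000, -24.0000).
Jacobian J = [[4·x·y + 4·x + 5·y + 2, 2·x^2 + 5·x], [2·y, 2·x - 2·y]].
At the point, J = [[-29.0000, 18.0000], [-6.0000, 10.0000]] (det J = -182.0000).
Solving J·Δ = −F gives Δ = (0.0659, 2.4396).
Then the next iterate is (x, y)₁ = (2.0659, -0.5604).
Round to (2.0659, -0.5604) and repeat: F = (2.095524, -5.629509), J = [[2.830679, 18.865386], [-1.1208, 5.2526]].
Δ = (-3.2547, 0.3773), so (x, y)₂ = (-1.1888, -0.1831).

(-1.1888, -0.1831)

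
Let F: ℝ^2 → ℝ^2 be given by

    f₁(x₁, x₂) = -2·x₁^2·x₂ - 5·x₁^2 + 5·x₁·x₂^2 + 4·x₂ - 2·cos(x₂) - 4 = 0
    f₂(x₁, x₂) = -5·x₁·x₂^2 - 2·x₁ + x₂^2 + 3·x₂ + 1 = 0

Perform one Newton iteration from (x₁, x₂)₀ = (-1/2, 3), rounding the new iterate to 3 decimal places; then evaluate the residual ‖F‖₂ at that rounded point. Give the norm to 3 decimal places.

11.462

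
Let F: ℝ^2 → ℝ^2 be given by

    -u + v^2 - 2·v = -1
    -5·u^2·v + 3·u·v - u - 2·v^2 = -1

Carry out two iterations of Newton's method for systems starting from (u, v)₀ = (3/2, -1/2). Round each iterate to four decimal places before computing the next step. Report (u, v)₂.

At (3/2, -1/2): F = (0.7500, 2.3750).
Jacobian J = [[-1, 2·v - 2], [-10·u·v + 3·v - 1, -5·u^2 + 3·u - 4·v]].
At the point, J = [[-1.0000, -3.0000], [5.0000, -4.7500]] (det J = 19.7500).
Solving J·Δ = −F gives Δ = (-0.1804, 0.3101).
Then the next iterate is (u, v)₁ = (1.3196, -0.1899).
Round to (1.3196, -0.1899) and repeat: F = (0.096262, 0.509906), J = [[-1.0000, -2.3798], [0.936220, -3.988321]].
Δ = (-0.1334, 0.0965), so (u, v)₂ = (1.1862, -0.0934).

(1.1862, -0.0934)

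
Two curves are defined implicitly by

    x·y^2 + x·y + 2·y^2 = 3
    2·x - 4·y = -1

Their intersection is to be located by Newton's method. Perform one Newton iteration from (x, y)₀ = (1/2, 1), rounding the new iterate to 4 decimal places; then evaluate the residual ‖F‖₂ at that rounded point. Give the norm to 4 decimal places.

At (1/2, 1): F = (0.0000, -2.0000).
Jacobian J = [[y^2 + y, 2·x·y + x + 4·y], [2, -4]].
At the point, J = [[2.0000, 5.5000], [2.0000, -4.0000]] (det J = -19.0000).
Solving J·Δ = −F gives Δ = (0.5789, -0.2105).
Then the next iterate is (x, y)₁ = (1.0789, 0.7895).
Re-evaluating at (1.0789, 0.7895): F = (-0.229099, -0.0002), so ‖F‖₂ = 0.2291.

0.2291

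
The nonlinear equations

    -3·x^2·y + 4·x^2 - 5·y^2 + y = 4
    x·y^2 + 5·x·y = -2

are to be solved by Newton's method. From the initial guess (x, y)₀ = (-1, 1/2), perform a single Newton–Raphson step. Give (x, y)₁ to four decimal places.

(-1.1675, 0.2982)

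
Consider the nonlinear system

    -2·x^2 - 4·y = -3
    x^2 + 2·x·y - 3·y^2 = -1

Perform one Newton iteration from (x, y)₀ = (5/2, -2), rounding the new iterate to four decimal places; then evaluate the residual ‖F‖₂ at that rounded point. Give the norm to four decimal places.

3.1150

At (5/2, -2): F = (-1.5000, -14.7500).
Jacobian J = [[-4·x, -4], [2·x + 2·y, 2·x - 6·y]].
At the point, J = [[-10.0000, -4.0000], [1.0000, 17.0000]] (det J = -166.0000).
Solving J·Δ = −F gives Δ = (-0.5090, 0.8976).
Then the next iterate is (x, y)₁ = (1.9910, -1.1024).
Re-evaluating at (1.9910, -1.1024): F = (-0.518562, -3.071533), so ‖F‖₂ = 3.1150.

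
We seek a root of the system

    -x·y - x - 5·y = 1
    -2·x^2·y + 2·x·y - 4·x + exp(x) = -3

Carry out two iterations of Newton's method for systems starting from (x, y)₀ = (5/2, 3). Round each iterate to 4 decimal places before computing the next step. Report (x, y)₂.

(2.4971, -0.5016)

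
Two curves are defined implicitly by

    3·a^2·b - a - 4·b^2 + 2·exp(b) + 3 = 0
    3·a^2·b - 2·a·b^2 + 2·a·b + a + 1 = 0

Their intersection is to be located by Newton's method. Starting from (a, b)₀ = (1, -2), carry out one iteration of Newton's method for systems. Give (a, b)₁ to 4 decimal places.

(0.8109, -1.1037)

At (1, -2): F = (-19.729329, -16.0000).
Jacobian J = [[6·a·b - 1, 3·a^2 - 8·b + 2·exp(b)], [6·a·b - 2·b^2 + 2·b + 1, 3·a^2 - 4·a·b + 2·a]].
At the point, J = [[-13.0000, 19.270671], [-23.0000, 13.0000]] (det J = 274.225423).
Solving J·Δ = −F gives Δ = (-0.1891, 0.8963).
Then the next iterate is (a, b)₁ = (0.8109, -1.1037).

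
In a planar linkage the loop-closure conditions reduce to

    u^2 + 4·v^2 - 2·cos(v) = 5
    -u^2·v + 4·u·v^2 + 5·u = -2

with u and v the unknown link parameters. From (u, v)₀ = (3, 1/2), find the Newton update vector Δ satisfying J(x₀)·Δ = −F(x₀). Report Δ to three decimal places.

(21.492, -26.658)

At (3, 1/2): F = (3.24483, 15.500).
Jacobian J = [[2·u, 8·v + 2·sin(v)], [-2·u·v + 4·v^2 + 5, -u^2 + 8·u·v]].
At the point, J = [[6.000, 4.95885], [3.000, 3.000]] (det J = 3.12345).
Solving J·Δ = −F gives Δ = (21.492, -26.658).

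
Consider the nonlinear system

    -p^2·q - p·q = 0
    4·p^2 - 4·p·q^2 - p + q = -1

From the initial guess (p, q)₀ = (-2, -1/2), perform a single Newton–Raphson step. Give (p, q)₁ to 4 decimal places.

(-0.6667, -1.0000)

At (-2, -1/2): F = (1.0000, 20.5000).
Jacobian J = [[-2·p·q - q, -p^2 - p], [8·p - 4·q^2 - 1, -8·p·q + 1]].
At the point, J = [[-1.5000, -2.0000], [-18.0000, -7.0000]] (det J = -25.5000).
Solving J·Δ = −F gives Δ = (1.3333, -0.5000).
Then the next iterate is (p, q)₁ = (-0.6667, -1.0000).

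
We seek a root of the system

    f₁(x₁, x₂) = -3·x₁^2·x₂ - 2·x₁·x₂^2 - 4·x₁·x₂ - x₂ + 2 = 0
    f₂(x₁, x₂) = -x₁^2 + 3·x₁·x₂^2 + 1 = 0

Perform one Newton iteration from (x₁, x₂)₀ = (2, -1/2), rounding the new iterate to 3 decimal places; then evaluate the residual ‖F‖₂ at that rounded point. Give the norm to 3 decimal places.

At (2, -1/2): F = (11.500, -1.500).
Jacobian J = [[-6·x₁·x₂ - 2·x₂^2 - 4·x₂, -3·x₁^2 - 4·x₁·x₂ - 4·x₁ - 1], [-2·x₁ + 3·x₂^2, 6·x₁·x₂]].
At the point, J = [[7.500, -17.000], [-3.250, -6.000]] (det J = -100.250).
Solving J·Δ = −F gives Δ = (-0.943, 0.261).
Then the next iterate is (x₁, x₂)₁ = (1.057, -0.239).
Re-evaluating at (1.057, -0.239): F = (3.92981, 0.06388), so ‖F‖₂ = 3.930.

3.930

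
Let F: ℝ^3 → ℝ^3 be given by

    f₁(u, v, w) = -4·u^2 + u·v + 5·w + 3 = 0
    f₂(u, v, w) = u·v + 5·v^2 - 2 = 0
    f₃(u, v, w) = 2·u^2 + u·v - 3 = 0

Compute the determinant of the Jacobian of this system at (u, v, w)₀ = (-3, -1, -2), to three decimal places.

-830.000

J = [[-8·u + v, u, 5], [v, u + 10·v, 0], [4·u + v, u, 0]].
At the point, J = [[23.000, -3.000, 5.000], [-1.000, -13.000, 0.000], [-13.000, -3.000, 0.000]].
det J = -830.000.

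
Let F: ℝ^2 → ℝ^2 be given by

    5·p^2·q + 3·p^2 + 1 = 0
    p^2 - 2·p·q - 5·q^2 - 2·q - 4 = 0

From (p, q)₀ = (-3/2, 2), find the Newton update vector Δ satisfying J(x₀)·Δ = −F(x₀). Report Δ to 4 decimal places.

At (-3/2, 2): F = (30.2500, -19.7500).
Jacobian J = [[10·p·q + 6·p, 5·p^2], [2·p - 2·q, -2·p - 10·q - 2]].
At the point, J = [[-39.0000, 11.2500], [-7.0000, -19.0000]] (det J = 819.7500).
Solving J·Δ = −F gives Δ = (0.4301, -1.1979).

(0.4301, -1.1979)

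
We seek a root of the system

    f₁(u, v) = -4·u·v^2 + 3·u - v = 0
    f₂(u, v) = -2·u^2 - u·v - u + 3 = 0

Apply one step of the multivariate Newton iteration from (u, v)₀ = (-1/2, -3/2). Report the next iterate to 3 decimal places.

(-1.741, 0.207)

At (-1/2, -3/2): F = (4.500, 2.250).
Jacobian J = [[-4·v^2 + 3, -8·u·v - 1], [-4·u - v - 1, -u]].
At the point, J = [[-6.000, -7.000], [2.500, 0.500]] (det J = 14.500).
Solving J·Δ = −F gives Δ = (-1.241, 1.707).
Then the next iterate is (u, v)₁ = (-1.741, 0.207).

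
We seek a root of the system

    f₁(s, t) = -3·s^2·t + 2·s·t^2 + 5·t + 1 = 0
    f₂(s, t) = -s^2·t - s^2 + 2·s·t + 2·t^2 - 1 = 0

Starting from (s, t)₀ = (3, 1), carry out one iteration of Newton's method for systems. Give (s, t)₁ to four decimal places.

(1.9224, 1.2241)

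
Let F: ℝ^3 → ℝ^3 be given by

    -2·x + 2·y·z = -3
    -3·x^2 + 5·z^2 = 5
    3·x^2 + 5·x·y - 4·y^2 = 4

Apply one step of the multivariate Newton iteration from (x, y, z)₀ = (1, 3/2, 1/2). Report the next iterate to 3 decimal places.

At (1, 3/2, 1/2): F = (2.500, -6.750, -2.500).
Jacobian J = [[-2, 2·z, 2·y], [-6·x, 0, 10·z], [6·x + 5·y, 5·x - 8·y, 0]].
At the point, J = [[-2.000, 1.000, 3.000], [-6.000, 0.000, 5.000], [13.500, -7.000, 0.000]] (det J = 123.500).
Solving J·Δ = −F gives Δ = (-1.755, -3.742, -0.756).
Then the next iterate is (x, y, z)₁ = (-0.755, -2.242, -0.256).

(-0.755, -2.242, -0.256)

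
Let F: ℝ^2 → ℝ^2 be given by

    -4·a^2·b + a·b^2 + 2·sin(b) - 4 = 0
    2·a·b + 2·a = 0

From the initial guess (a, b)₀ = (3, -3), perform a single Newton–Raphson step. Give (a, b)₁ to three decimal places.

(2.571, -1.286)

At (3, -3): F = (130.71776, -12.000).
Jacobian J = [[-8·a·b + b^2, -4·a^2 + 2·a·b + 2·cos(b)], [2·b + 2, 2·a]].
At the point, J = [[81.000, -55.97998], [-4.000, 6.000]] (det J = 262.08006).
Solving J·Δ = −F gives Δ = (-0.429, 1.714).
Then the next iterate is (a, b)₁ = (2.571, -1.286).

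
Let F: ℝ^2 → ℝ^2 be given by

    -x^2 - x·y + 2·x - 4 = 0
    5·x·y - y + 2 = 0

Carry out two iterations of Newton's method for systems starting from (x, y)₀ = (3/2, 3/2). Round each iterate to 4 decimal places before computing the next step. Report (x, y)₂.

(-0.0292, 3.6650)

At (3/2, 3/2): F = (-5.5000, 11.7500).
Jacobian J = [[-2·x - y + 2, -x], [5·y, 5·x - 1]].
At the point, J = [[-2.5000, -1.5000], [7.5000, 6.5000]] (det J = -5.0000).
Solving J·Δ = −F gives Δ = (-3.6250, 2.3750).
Then the next iterate is (x, y)₁ = (-2.1250, 3.8750).
Round to (-2.1250, 3.8750) and repeat: F = (-4.531250, -43.046875), J = [[2.3750, 2.1250], [19.3750, -11.6250]].
Δ = (2.0958, -0.2100), so (x, y)₂ = (-0.0292, 3.6650).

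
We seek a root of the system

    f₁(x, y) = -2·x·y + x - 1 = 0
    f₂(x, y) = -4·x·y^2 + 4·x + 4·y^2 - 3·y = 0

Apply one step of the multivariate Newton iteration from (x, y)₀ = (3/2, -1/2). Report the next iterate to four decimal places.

(-1.2143, -1.6429)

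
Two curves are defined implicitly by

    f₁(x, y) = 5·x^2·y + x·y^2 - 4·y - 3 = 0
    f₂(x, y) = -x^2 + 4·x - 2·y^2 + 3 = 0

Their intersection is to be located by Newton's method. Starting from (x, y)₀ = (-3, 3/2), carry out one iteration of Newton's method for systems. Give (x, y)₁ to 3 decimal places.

(3.449, 8.498)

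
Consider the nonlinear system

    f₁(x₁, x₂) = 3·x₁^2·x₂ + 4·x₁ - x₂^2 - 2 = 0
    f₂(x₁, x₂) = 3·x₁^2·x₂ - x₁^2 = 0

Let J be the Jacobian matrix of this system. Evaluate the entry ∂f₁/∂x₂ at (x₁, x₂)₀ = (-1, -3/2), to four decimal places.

6.0000

∂f₁/∂x₂ = 3·x₁^2 - 2·x₂.
At (-1, -3/2) this is 6.0000.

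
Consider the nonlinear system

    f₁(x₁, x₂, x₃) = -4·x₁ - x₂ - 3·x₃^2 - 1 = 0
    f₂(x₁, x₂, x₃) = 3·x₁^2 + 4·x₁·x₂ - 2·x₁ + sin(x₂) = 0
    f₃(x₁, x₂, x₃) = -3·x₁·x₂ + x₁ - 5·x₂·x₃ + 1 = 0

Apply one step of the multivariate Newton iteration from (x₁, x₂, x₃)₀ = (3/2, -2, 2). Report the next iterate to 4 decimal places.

(9.9920, 1.1611, -2.5108)

At (3/2, -2, 2): F = (-17.0000, -9.159297, 31.5000).
Jacobian J = [[-4, -1, -6·x₃], [6·x₁ + 4·x₂ - 2, 4·x₁ + cos(x₂), 0], [-3·x₂ + 1, -3·x₁ - 5·x₃, -5·x₂]].
At the point, J = [[-4.0000, -1.0000, -12.0000], [-1.0000, 5.583853, 0.0000], [7.0000, -14.5000, 10.0000]] (det J = 61.689539).
Solving J·Δ = −F gives Δ = (8.4920, 3.1611, -4.5108).
Then the next iterate is (x₁, x₂, x₃)₁ = (9.9920, 1.1611, -2.5108).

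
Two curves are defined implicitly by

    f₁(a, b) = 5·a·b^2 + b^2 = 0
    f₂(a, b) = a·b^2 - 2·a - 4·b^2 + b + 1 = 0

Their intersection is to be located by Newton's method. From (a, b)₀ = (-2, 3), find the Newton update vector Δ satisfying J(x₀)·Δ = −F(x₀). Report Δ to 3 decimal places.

(0.293, -1.256)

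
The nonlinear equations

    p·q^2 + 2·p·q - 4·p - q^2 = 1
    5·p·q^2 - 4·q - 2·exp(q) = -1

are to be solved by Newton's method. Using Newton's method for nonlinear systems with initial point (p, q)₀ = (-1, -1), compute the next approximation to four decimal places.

At (-1, -1): F = (3.0000, -0.735759).
Jacobian J = [[q^2 + 2·q - 4, 2·p·q + 2·p - 2·q], [5·q^2, 10·p·q - 2·exp(q) - 4]].
At the point, J = [[-5.0000, 2.0000], [5.0000, 5.264241]] (det J = -36.321206).
Solving J·Δ = −F gives Δ = (0.4753, -0.3117).
Then the next iterate is (p, q)₁ = (-0.5247, -1.3117).

(-0.5247, -1.3117)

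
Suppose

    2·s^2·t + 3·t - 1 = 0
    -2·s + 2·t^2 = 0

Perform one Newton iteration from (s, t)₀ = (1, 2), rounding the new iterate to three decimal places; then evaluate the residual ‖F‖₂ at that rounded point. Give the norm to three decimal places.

3.166

At (1, 2): F = (9.000, 6.000).
Jacobian J = [[4·s·t, 2·s^2 + 3], [-2, 4·t]].
At the point, J = [[8.000, 5.000], [-2.000, 8.000]] (det J = 74.000).
Solving J·Δ = −F gives Δ = (-0.568, -0.892).
Then the next iterate is (s, t)₁ = (0.432, 1.108).
Re-evaluating at (0.432, 1.108): F = (2.73756, 1.59133), so ‖F‖₂ = 3.166.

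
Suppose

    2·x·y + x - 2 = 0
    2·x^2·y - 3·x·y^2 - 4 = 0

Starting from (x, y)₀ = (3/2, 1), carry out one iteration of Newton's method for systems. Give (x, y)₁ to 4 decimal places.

(1.5333, 0.1333)

At (3/2, 1): F = (2.5000, -4.0000).
Jacobian J = [[2·y + 1, 2·x], [4·x·y - 3·y^2, 2·x^2 - 6·x·y]].
At the point, J = [[3.0000, 3.0000], [3.0000, -4.5000]] (det J = -22.5000).
Solving J·Δ = −F gives Δ = (0.0333, -0.8667).
Then the next iterate is (x, y)₁ = (1.5333, 0.1333).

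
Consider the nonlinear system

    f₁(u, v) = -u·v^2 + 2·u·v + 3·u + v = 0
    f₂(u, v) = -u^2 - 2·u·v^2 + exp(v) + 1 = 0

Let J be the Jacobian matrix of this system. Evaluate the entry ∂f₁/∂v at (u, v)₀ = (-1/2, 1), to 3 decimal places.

1.000

∂f₁/∂v = -2·u·v + 2·u + 1.
At (-1/2, 1) this is 1.000.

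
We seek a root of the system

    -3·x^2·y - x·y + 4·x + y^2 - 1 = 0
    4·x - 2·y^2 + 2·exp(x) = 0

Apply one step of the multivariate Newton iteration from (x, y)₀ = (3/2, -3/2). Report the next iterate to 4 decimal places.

At (3/2, -3/2): F = (19.6250, 10.463378).
Jacobian J = [[-6·x·y - y + 4, -3·x^2 - x + 2·y], [2·exp(x) + 4, -4·y]].
At the point, J = [[19.0000, -11.2500], [12.963378, 6.0000]] (det J = 259.838004).
Solving J·Δ = −F gives Δ = (-0.9062, 0.2140).
Then the next iterate is (x, y)₁ = (0.5938, -1.2860).

(0.5938, -1.2860)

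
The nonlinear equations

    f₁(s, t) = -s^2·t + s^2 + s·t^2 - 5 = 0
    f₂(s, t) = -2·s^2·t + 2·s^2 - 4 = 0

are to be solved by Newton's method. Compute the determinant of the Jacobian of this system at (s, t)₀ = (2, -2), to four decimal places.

160.0000

J = [[-2·s·t + 2·s + t^2, -s^2 + 2·s·t], [-4·s·t + 4·s, -2·s^2]].
At the point, J = [[16.0000, -12.0000], [24.0000, -8.0000]].
det J = 160.0000.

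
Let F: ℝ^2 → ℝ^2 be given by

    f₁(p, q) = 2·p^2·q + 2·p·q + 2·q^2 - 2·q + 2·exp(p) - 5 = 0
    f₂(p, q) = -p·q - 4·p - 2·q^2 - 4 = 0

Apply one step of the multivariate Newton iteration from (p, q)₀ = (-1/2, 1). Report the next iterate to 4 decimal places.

At (-1/2, 1): F = (-4.286939, -3.5000).
Jacobian J = [[4·p·q + 2·q + 2·exp(p), 2·p^2 + 2·p + 4·q - 2], [-q - 4, -p - 4·q]].
At the point, J = [[1.213061, 1.5000], [-5.0000, -3.5000]] (det J = 3.254285).
Solving J·Δ = −F gives Δ = (-6.2239, 7.8913).
Then the next iterate is (p, q)₁ = (-6.7239, 8.8913).

(-6.7239, 8.8913)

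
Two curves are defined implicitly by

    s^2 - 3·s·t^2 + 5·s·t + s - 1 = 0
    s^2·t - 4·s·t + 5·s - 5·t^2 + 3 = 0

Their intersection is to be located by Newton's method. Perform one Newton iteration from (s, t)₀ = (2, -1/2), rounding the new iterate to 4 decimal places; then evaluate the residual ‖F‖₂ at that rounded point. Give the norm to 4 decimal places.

1.7418

At (2, -1/2): F = (-1.5000, 13.7500).
Jacobian J = [[2·s - 3·t^2 + 5·t + 1, -6·s·t + 5·s], [2·s·t - 4·t + 5, s^2 - 4·s - 10·t]].
At the point, J = [[1.7500, 16.0000], [5.0000, 1.0000]] (det J = -78.2500).
Solving J·Δ = −F gives Δ = (-2.8307, 0.4034).
Then the next iterate is (s, t)₁ = (-0.8307, -0.0966).
Re-evaluating at (-0.8307, -0.0966): F = (-0.716154, -1.587800), so ‖F‖₂ = 1.7418.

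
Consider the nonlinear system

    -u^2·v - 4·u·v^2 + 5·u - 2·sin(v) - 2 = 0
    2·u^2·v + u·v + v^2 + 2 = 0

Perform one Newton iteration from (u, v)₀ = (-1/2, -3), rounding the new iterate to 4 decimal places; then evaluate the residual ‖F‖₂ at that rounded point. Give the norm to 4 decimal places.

At (-1/2, -3): F = (14.532240, 11.0000).
Jacobian J = [[-2·u·v - 4·v^2 + 5, -u^2 - 8·u·v - 2·cos(v)], [4·u·v + v, 2·u^2 + u + 2·v]].
At the point, J = [[-34.0000, -10.270015], [3.0000, -6.0000]] (det J = 234.810045).
Solving J·Δ = −F gives Δ = (-0.1098, 1.7784).
Then the next iterate is (u, v)₁ = (-0.6098, -1.2216).
Re-evaluating at (-0.6098, -1.2216): F = (0.924589, 3.328720), so ‖F‖₂ = 3.4547.

3.4547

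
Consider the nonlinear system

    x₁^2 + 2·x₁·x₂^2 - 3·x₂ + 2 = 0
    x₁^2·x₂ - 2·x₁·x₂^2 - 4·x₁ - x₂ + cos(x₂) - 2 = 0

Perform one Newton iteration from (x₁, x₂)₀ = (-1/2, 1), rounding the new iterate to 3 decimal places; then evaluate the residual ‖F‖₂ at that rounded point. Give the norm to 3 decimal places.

0.296

At (-1/2, 1): F = (-1.750, 0.79030).
Jacobian J = [[2·x₁ + 2·x₂^2, 4·x₁·x₂ - 3], [2·x₁·x₂ - 2·x₂^2 - 4, x₁^2 - 4·x₁·x₂ - sin(x₂) - 1]].
At the point, J = [[1.000, -5.000], [-7.000, 0.40853]] (det J = -34.59147).
Solving J·Δ = −F gives Δ = (0.094, -0.331).
Then the next iterate is (x₁, x₂)₁ = (-0.406, 0.669).
Re-evaluating at (-0.406, 0.669): F = (-0.20558, 0.21314), so ‖F‖₂ = 0.296.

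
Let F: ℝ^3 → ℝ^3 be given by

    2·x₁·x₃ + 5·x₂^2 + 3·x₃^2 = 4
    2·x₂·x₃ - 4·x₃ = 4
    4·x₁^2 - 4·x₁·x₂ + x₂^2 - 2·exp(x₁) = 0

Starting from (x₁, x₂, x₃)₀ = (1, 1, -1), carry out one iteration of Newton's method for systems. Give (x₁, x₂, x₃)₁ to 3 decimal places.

(-1.078, 0.275, -1.275)

At (1, 1, -1): F = (2.000, -2.000, -4.43656).
Jacobian J = [[2·x₃, 10·x₂, 2·x₁ + 6·x₃], [0, 2·x₃, 2·x₂ - 4], [8·x₁ - 4·x₂ - 2·exp(x₁), -4·x₁ + 2·x₂, 0]].
At the point, J = [[-2.000, 10.000, -4.000], [0.000, -2.000, -2.000], [-1.43656, -2.000, 0.000]] (det J = 48.22378).
Solving J·Δ = −F gives Δ = (-2.078, -0.725, -0.275).
Then the next iterate is (x₁, x₂, x₃)₁ = (-1.078, 0.275, -1.275).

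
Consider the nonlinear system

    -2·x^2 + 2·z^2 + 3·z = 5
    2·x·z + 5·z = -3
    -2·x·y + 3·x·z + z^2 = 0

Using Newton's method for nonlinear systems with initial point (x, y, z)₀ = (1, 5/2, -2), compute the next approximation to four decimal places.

At (1, 5/2, -2): F = (-5.0000, -11.0000, -7.0000).
Jacobian J = [[-4·x, 0, 4·z + 3], [2·z, 0, 2·x + 5], [-2·y + 3·z, -2·x, 3·x + 2·z]].
At the point, J = [[-4.0000, 0.0000, -5.0000], [-4.0000, 0.0000, 7.0000], [-11.0000, -2.0000, -1.0000]] (det J = -96.0000).
Solving J·Δ = −F gives Δ = (-1.8750, 6.5625, 0.5000).
Then the next iterate is (x, y, z)₁ = (-0.8750, 9.0625, -1.5000).

(-0.8750, 9.0625, -1.5000)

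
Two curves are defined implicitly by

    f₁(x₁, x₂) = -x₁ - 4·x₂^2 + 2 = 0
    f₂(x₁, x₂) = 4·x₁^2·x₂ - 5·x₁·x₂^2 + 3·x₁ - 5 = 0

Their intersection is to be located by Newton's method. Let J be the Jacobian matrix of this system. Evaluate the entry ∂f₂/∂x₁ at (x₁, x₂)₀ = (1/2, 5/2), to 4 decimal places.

-18.2500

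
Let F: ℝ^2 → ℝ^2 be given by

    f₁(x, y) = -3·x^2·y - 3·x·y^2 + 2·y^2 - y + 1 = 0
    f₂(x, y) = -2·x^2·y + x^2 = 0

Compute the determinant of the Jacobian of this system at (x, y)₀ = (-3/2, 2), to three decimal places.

-191.250

J = [[-6·x·y - 3·y^2, -3·x^2 - 6·x·y + 4·y - 1], [-4·x·y + 2·x, -2·x^2]].
At the point, J = [[6.000, 18.250], [9.000, -4.500]].
det J = -191.250.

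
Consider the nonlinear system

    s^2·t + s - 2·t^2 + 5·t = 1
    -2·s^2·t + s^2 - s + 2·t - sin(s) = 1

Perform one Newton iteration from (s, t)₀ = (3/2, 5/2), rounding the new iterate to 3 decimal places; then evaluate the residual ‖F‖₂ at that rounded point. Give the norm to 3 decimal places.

At (3/2, 5/2): F = (6.125, -7.49749).
Jacobian J = [[2·s·t + 1, s^2 - 4·t + 5], [-4·s·t + 2·s - cos(s) - 1, -2·s^2 + 2]].
At the point, J = [[8.500, -2.750], [-13.07074, -2.500]] (det J = -57.19453).
Solving J·Δ = −F gives Δ = (-0.628, 0.286).
Then the next iterate is (s, t)₁ = (0.872, 2.786).
Re-evaluating at (0.872, 2.786): F = (0.39684, -0.54209), so ‖F‖₂ = 0.672.

0.672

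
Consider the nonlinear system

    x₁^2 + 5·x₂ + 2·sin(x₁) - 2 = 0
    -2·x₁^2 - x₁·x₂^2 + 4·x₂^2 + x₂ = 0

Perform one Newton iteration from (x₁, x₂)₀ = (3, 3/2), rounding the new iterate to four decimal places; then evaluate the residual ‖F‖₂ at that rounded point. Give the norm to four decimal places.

At (3, 3/2): F = (14.782240, -14.2500).
Jacobian J = [[2·x₁ + 2·cos(x₁), 5], [-4·x₁ - x₂^2, -2·x₁·x₂ + 8·x₂ + 1]].
At the point, J = [[4.020015, 5.0000], [-14.2500, 4.0000]] (det J = 87.330060).
Solving J·Δ = −F gives Δ = (-1.4929, -1.7561).
Then the next iterate is (x₁, x₂)₁ = (1.5071, -0.2561).
Re-evaluating at (1.5071, -0.2561): F = (0.986795, -4.635298), so ‖F‖₂ = 4.7392.

4.7392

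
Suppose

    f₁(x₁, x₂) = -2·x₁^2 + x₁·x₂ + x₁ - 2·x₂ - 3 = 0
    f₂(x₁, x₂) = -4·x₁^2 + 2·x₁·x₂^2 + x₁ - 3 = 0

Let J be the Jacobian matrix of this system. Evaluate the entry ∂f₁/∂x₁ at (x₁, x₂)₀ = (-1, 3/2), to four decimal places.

∂f₁/∂x₁ = -4·x₁ + x₂ + 1.
At (-1, 3/2) this is 6.5000.

6.5000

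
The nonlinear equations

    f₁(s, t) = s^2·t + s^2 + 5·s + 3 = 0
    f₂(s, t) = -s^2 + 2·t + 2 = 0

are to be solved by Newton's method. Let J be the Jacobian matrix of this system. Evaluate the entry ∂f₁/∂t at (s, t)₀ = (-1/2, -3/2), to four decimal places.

0.2500

∂f₁/∂t = s^2.
At (-1/2, -3/2) this is 0.2500.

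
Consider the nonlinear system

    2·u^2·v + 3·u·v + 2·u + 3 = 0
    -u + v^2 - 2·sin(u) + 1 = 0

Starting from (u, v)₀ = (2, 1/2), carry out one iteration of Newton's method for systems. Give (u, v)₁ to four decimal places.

(-3.0732, 2.2178)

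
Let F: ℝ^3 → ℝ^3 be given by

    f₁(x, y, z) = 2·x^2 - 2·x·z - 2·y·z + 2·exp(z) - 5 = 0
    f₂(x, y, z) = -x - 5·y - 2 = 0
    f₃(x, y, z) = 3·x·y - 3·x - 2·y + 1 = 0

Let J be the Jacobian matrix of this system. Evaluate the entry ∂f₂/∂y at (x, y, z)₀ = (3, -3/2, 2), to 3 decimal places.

-5.000

∂f₂/∂y = -5.
At (3, -3/2, 2) this is -5.000.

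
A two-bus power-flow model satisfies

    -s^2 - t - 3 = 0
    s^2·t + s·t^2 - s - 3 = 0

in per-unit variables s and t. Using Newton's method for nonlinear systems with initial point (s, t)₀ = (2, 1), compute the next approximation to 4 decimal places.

At (2, 1): F = (-8.0000, 1.0000).
Jacobian J = [[-2·s, -1], [2·s·t + t^2 - 1, s^2 + 2·s·t]].
At the point, J = [[-4.0000, -1.0000], [4.0000, 8.0000]] (det J = -28.0000).
Solving J·Δ = −F gives Δ = (-2.2500, 1.0000).
Then the next iterate is (s, t)₁ = (-0.2500, 2.0000).

(-0.2500, 2.0000)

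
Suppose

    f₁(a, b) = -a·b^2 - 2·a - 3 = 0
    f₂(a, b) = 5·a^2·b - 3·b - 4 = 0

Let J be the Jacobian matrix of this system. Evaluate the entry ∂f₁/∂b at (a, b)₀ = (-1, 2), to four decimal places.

4.0000

∂f₁/∂b = -2·a·b.
At (-1, 2) this is 4.0000.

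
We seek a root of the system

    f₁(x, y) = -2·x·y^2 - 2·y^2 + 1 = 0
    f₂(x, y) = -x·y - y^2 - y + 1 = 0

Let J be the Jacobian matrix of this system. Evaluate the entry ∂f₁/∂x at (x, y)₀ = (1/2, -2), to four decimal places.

-8.0000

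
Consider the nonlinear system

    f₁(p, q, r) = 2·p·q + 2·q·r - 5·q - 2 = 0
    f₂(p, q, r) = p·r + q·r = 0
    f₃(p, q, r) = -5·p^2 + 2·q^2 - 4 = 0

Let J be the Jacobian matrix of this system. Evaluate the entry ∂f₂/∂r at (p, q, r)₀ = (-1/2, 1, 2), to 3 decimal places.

0.500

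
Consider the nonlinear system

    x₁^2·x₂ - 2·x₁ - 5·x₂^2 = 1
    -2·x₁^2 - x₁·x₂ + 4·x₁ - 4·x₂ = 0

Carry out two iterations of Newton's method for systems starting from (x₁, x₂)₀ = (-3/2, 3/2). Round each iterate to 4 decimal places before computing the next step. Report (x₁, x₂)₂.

(-0.0625, -0.0713)

At (-3/2, 3/2): F = (-5.8750, -14.2500).
Jacobian J = [[2·x₁·x₂ - 2, x₁^2 - 10·x₂], [-4·x₁ - x₂ + 4, -x₁ - 4]].
At the point, J = [[-6.5000, -12.7500], [8.5000, -2.5000]] (det J = 124.6250).
Solving J·Δ = −F gives Δ = (1.3400, -1.1439).
Then the next iterate is (x₁, x₂)₁ = (-0.1600, 0.3561).
Round to (-0.1600, 0.3561) and repeat: F = (-1.304920, -2.058624), J = [[-2.113952, -3.5354], [4.2839, -3.8400]].
Δ = (0.0975, -0.4274), so (x₁, x₂)₂ = (-0.0625, -0.0713).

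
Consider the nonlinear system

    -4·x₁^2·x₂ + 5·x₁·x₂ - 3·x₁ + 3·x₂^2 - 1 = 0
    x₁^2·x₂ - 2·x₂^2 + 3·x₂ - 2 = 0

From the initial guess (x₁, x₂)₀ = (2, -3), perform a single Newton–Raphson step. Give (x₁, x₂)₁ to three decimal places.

At (2, -3): F = (38.000, -41.000).
Jacobian J = [[-8·x₁·x₂ + 5·x₂ - 3, -4·x₁^2 + 5·x₁ + 6·x₂], [2·x₁·x₂, x₁^2 - 4·x₂ + 3]].
At the point, J = [[30.000, -24.000], [-12.000, 19.000]] (det J = 282.000).
Solving J·Δ = −F gives Δ = (0.929, 2.745).
Then the next iterate is (x₁, x₂)₁ = (2.929, -0.255).

(2.929, -0.255)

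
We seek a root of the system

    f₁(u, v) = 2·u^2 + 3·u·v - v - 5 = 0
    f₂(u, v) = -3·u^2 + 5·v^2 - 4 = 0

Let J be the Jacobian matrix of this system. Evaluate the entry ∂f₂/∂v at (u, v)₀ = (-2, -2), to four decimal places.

-20.0000

∂f₂/∂v = 10·v.
At (-2, -2) this is -20.0000.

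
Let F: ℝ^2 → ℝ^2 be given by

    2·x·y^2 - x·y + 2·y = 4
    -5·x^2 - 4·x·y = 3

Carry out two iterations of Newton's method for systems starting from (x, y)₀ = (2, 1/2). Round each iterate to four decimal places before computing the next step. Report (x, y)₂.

(-0.2759, 1.7543)

At (2, 1/2): F = (-3.0000, -27.0000).
Jacobian J = [[2·y^2 - y, 4·x·y - x + 2], [-10·x - 4·y, -4·x]].
At the point, J = [[0.0000, 4.0000], [-22.0000, -8.0000]] (det J = 88.0000).
Solving J·Δ = −F gives Δ = (-1.5000, 0.7500).
Then the next iterate is (x, y)₁ = (0.5000, 1.2500).
Round to (0.5000, 1.2500) and repeat: F = (-0.5625, -6.7500), J = [[1.8750, 4.0000], [-10.0000, -2.0000]].
Δ = (-0.7759, 0.5043), so (x, y)₂ = (-0.2759, 1.7543).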